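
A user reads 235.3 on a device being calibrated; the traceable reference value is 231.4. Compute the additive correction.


Correction = standard - reading
= 231.4 - 235.3
= -3.9000

-3.9000


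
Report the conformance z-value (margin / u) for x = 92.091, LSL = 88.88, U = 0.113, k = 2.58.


u = U / k = 0.113 / 2.58 = 0.04379845
margin = |LSL - x| = |88.88 - 92.091| = 3.211
z = margin / u = 3.211 / 0.04379845
z = 73.3131

73.3131


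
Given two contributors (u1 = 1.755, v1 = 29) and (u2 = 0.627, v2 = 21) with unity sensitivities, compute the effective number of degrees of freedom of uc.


uc = sqrt(u1^2 + u2^2) = sqrt(1.755^2 + 0.627^2) = 1.86364
v_eff = uc^4 / (u1^4/v1 + u2^4/v2)
= 1.86364^4 / (1.755^4/29 + 0.627^4/21)
= 12.062799 / 0.3344821
v_eff = 36.0641

36.0641


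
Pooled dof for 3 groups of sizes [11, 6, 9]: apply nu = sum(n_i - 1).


nu = sum_i (n_i - 1)
nu = ((11 - 1) + (6 - 1) + (9 - 1))
nu = 10 + 5 + 8
nu = 23

23


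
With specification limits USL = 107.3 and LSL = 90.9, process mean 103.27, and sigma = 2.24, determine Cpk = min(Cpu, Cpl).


Cpu = (USL - mean) / (3*sigma) = (107.3 - 103.27) / (3*2.24) = 0.5997
Cpl = (mean - LSL) / (3*sigma) = (103.27 - 90.9) / (3*2.24) = 1.8408
Cpk = min(Cpu, Cpl) = 0.5997

0.5997


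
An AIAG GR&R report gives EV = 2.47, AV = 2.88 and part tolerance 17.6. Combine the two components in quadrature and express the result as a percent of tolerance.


GRR = sqrt(EV^2 + AV^2) = sqrt(2.47^2 + 2.88^2) = 3.7941139
%GRR = GRR / tol * 100 = 3.7941139 / 17.6 * 100
%GRR = 21.5575

21.5575


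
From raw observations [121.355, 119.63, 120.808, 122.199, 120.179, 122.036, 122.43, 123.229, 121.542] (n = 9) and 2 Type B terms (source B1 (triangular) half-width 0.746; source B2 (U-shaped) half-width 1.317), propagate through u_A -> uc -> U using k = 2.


mean = (121.355 + 119.63 + 120.808 + 122.199 + 120.179 + 122.036 + 122.43 + 123.229 + 121.542) / 9 = 121.4897778
s = sqrt(sum((x - mean)^2)/(n-1)) = 1.1386885
u_A = s / sqrt(n) = 1.1386885 / sqrt(9) = 0.37956283
u_B1 = 0.746 / sqrt(6) = 0.30455322
u_B2 = 1.317 / sqrt(2) = 0.93125963
uc = sqrt(0.37956283^2 + 0.30455322^2 + 0.93125963^2) = 1.050745
U = k * uc = 2 * 1.050745
U = 2.1015

2.1015


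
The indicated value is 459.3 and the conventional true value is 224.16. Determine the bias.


Systematic error = measured - true
= 459.3 - 224.16
= 235.1400

235.1400


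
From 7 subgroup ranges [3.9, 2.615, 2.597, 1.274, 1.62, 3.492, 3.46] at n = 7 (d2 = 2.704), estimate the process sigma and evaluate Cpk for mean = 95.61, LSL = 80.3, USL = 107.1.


R_bar = (3.9 + 2.615 + 2.597 + 1.274 + 1.62 + 3.492 + 3.46) / 7 = 2.7082857
sigma = R_bar / d2 = 2.7082857 / 2.704 = 1.0015849
Cp = (USL - LSL)/(6*sigma) = (107.1 - 80.3)/(6*1.0015849) = 4.4596
Cpu = (107.1 - 95.61)/(3*1.0015849) = 3.8239
Cpl = (95.61 - 80.3)/(3*1.0015849) = 5.0953
Cpk = min(Cpu, Cpl) = 3.8239

3.8239


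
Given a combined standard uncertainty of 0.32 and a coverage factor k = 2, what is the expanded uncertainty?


U = k * uc
U = 2 * 0.32
U = 0.6400

0.6400


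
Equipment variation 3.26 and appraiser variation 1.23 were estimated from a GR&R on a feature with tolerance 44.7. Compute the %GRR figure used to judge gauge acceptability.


GRR = sqrt(EV^2 + AV^2) = sqrt(3.26^2 + 1.23^2) = 3.484322
%GRR = GRR / tol * 100 = 3.484322 / 44.7 * 100
%GRR = 7.7949

7.7949


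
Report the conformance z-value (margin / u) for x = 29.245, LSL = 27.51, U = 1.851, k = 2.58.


u = U / k = 1.851 / 2.58 = 0.71744186
margin = |LSL - x| = |27.51 - 29.245| = 1.735
z = margin / u = 1.735 / 0.71744186
z = 2.4183

2.4183


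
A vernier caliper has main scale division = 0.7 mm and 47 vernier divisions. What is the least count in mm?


LC = MSD / n_div
= 0.7 / 47
= 0.0149

0.0149


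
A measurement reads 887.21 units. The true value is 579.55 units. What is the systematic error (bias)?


Systematic error = measured - true
= 887.21 - 579.55
= 307.6600

307.6600


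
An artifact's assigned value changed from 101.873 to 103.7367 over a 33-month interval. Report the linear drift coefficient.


rate = (v2 - v1) / months
= (103.7367 - 101.873) / 33
= 1.8637 / 33
= 0.0565

0.0565


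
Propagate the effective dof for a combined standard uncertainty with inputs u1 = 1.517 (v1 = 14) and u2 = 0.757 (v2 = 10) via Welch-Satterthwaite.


uc = sqrt(u1^2 + u2^2) = sqrt(1.517^2 + 0.757^2) = 1.6953873
v_eff = uc^4 / (u1^4/v1 + u2^4/v2)
= 1.6953873^4 / (1.517^4/14 + 0.757^4/10)
= 8.2618195 / 0.41111931
v_eff = 20.0959

20.0959


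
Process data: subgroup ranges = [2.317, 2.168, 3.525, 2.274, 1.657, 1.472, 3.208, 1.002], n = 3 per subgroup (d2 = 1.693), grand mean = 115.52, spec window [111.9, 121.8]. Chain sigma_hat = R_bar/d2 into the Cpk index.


R_bar = (2.317 + 2.168 + 3.525 + 2.274 + 1.657 + 1.472 + 3.208 + 1.002) / 8 = 2.202875
sigma = R_bar / d2 = 2.202875 / 1.693 = 1.3011666
Cp = (USL - LSL)/(6*sigma) = (121.8 - 111.9)/(6*1.3011666) = 1.2681
Cpu = (121.8 - 115.52)/(3*1.3011666) = 1.6088
Cpl = (115.52 - 111.9)/(3*1.3011666) = 0.9274
Cpk = min(Cpu, Cpl) = 0.9274

0.9274


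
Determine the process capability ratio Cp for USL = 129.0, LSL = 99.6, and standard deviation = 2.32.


Cp = (USL - LSL) / (6 * sigma)
= (129.0 - 99.6) / (6 * 2.32)
= 29.4000 / 13.9200
= 2.1121

2.1121


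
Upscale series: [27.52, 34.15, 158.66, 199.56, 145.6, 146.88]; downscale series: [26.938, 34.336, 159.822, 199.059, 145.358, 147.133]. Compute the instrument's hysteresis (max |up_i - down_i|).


|27.52 - 26.938| = 0.5820
|34.15 - 34.336| = 0.1860
|158.66 - 159.822| = 1.1620
|199.56 - 199.059| = 0.5010
|145.6 - 145.358| = 0.2420
|146.88 - 147.133| = 0.2530
hysteresis = max(diffs) = 1.1620

1.1620


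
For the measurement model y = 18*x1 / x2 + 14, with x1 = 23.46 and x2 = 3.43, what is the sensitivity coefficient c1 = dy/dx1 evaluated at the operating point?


y = 18*x1 / x2 + 14
dy/dx1 = 18/x2
Evaluate at x2 = 3.43: c1 = 18 / 3.43
c1 = 5.2478

5.2478


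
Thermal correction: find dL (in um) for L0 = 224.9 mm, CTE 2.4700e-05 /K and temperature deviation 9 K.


dL = L * alpha * dT
= 224.9 * 2.4700e-05 * 9
= 0.0499953 mm
dL_um = 0.0499953 * 1000 = 49.9953 um

49.9953


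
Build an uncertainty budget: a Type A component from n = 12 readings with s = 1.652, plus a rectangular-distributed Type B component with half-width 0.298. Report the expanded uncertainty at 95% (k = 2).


u_A = s / sqrt(n) = 1.652 / sqrt(12) = 0.47689132
u_B = half_width / sqrt(3) = 0.298 / sqrt(3) = 0.17205038
uc = sqrt(u_A^2 + u_B^2) = sqrt(0.47689132^2 + 0.17205038^2) = 0.50697797
U = k * uc = 2 * 0.50697797
U = 1.0140

1.0140


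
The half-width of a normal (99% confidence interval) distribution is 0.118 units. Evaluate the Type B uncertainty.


u_B = half_width / 2.576
u_B = 0.118 / 2.576
u_B = 0.0458

0.0458


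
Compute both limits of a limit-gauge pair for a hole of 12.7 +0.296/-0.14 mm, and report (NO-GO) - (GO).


GO = nominal - lower_tol (smallest hole = maximum material condition)
GO = 12.7 - 0.14 = 12.56
NO-GO = nominal + upper_tol (largest hole = least material condition)
NO-GO = 12.7 + 0.296 = 12.996
spread = NO-GO - GO = 12.996 - 12.56 = 0.4360

0.4360


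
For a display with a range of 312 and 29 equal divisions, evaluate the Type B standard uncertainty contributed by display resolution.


resolution = range / divisions
resolution = 312 / 29 = 10.758621
u_res = resolution / (2*sqrt(3))
u_res = 10.758621 / 3.4641016
u_res = 3.1057

3.1057


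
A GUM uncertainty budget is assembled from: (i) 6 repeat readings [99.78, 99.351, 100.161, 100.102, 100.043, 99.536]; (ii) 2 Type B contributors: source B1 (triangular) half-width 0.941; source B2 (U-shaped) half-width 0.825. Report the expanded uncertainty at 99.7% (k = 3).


mean = (99.78 + 99.351 + 100.161 + 100.102 + 100.043 + 99.536) / 6 = 99.82883333
s = sqrt(sum((x - mean)^2)/(n-1)) = 0.33084221
u_A = s / sqrt(n) = 0.33084221 / sqrt(6) = 0.13506577
u_B1 = 0.941 / sqrt(6) = 0.38416164
u_B2 = 0.825 / sqrt(2) = 0.58336309
uc = sqrt(0.13506577^2 + 0.38416164^2 + 0.58336309^2) = 0.71143195
U = k * uc = 3 * 0.71143195
U = 2.1343

2.1343


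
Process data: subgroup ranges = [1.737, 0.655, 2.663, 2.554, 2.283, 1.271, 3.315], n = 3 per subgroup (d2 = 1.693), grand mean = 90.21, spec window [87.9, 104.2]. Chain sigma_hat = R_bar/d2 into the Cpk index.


R_bar = (1.737 + 0.655 + 2.663 + 2.554 + 2.283 + 1.271 + 3.315) / 7 = 2.0682857
sigma = R_bar / d2 = 2.0682857 / 1.693 = 1.221669
Cp = (USL - LSL)/(6*sigma) = (104.2 - 87.9)/(6*1.221669) = 2.2237
Cpu = (104.2 - 90.21)/(3*1.221669) = 3.8172
Cpl = (90.21 - 87.9)/(3*1.221669) = 0.6303
Cpk = min(Cpu, Cpl) = 0.6303

0.6303


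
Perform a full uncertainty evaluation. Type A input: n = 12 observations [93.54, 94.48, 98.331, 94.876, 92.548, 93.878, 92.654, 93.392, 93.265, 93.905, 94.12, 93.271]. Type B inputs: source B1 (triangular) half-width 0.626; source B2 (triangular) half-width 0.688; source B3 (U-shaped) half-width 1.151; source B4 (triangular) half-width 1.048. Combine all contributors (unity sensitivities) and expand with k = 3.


mean = (93.54 + 94.48 + 98.331 + 94.876 + 92.548 + 93.878 + 92.654 + 93.392 + 93.265 + 93.905 + 94.12 + 93.271) / 12 = 94.02166667
s = sqrt(sum((x - mean)^2)/(n-1)) = 1.5184012
u_A = s / sqrt(n) = 1.5184012 / sqrt(12) = 0.43832467
u_B1 = 0.626 / sqrt(6) = 0.25556343
u_B2 = 0.688 / sqrt(6) = 0.28087482
u_B3 = 1.151 / sqrt(2) = 0.81387991
u_B4 = 1.048 / sqrt(6) = 0.42784421
uc = sqrt(0.43832467^2 + 0.25556343^2 + 0.28087482^2 + 0.81387991^2 + 0.42784421^2) = 1.0870984
U = k * uc = 3 * 1.0870984
U = 3.2613

3.2613


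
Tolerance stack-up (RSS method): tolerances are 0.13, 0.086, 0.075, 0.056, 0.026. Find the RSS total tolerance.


RSS = sqrt(0.13^2 + 0.086^2 + 0.075^2 + 0.056^2 + 0.026^2)
= sqrt(0.033733)
= 0.1837

0.1837


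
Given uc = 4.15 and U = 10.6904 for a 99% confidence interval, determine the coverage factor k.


k = U / uc
k = 10.6904 / 4.15
k = 2.576

2.576


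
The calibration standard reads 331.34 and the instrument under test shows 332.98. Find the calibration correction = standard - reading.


Correction = standard - reading
= 331.34 - 332.98
= -1.6400

-1.6400


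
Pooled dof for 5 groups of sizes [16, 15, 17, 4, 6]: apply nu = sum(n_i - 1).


nu = sum_i (n_i - 1)
nu = ((16 - 1) + (15 - 1) + (17 - 1) + (4 - 1) + (6 - 1))
nu = 15 + 14 + 16 + 3 + 5
nu = 53

53


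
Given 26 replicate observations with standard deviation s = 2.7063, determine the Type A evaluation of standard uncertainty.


u_A = s / sqrt(n)
u_A = 2.7063 / sqrt(26)
u_A = 2.7063 / 5.0990195
u_A = 0.5307

0.5307


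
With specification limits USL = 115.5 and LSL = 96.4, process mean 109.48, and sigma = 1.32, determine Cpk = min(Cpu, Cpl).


Cpu = (USL - mean) / (3*sigma) = (115.5 - 109.48) / (3*1.32) = 1.5202
Cpl = (mean - LSL) / (3*sigma) = (109.48 - 96.4) / (3*1.32) = 3.3030
Cpk = min(Cpu, Cpl) = 1.5202

1.5202


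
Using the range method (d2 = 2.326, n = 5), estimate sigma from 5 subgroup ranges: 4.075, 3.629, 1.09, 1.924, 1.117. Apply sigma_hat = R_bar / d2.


R_bar = (4.075 + 3.629 + 1.09 + 1.924 + 1.117) / 5
R_bar = 11.835 / 5 = 2.367
sigma_hat = R_bar / d2 = 2.367 / 2.326 = 1.0176

1.0176


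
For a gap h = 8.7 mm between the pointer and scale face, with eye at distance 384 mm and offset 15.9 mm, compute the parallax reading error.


error = h * offset / d
= 8.7 * 15.9 / 384
= 0.3602

0.3602


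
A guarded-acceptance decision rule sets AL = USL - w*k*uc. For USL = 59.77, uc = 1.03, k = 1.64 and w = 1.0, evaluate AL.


U = k * uc = 1.64 * 1.03 = 1.6892
guard band g = w * U = 1.0 * 1.6892 = 1.6892
AL = USL - g = 59.77 - 1.6892
AL = 58.0808

58.0808


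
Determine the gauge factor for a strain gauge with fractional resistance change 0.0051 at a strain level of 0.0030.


GF = (dR/R) / epsilon
= 0.0051 / 0.0030
= 1.7000

1.7000


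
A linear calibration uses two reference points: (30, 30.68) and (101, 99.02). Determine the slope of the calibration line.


slope = (y2 - y1) / (x2 - x1)
= (99.02 - 30.68) / (101 - 30)
= 68.3400 / 71
= 0.9625

0.9625


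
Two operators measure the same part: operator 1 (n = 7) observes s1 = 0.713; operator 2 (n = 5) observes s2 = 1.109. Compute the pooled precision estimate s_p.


s_p = sqrt(((n1-1)*s1^2 + (n2-1)*s2^2) / (n1+n2-2))
numerator = (7-1)*0.713^2 + (5-1)*1.109^2 = 3.050214 + 4.919524 = 7.969738
denominator = 7 + 5 - 2 = 10
s_p^2 = 7.969738 / 10 = 0.7969738
s_p = sqrt(0.7969738) = 0.8927

0.8927


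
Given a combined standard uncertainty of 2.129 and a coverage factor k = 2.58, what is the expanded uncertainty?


U = k * uc
U = 2.58 * 2.129
U = 5.4928

5.4928


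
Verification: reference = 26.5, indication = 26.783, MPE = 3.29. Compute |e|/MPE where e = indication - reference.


e = indication - reference = 26.783 - 26.5 = 0.2830
|e| = 0.2830
ratio = |e| / MPE = 0.2830 / 3.29
ratio = 0.0860

0.0860


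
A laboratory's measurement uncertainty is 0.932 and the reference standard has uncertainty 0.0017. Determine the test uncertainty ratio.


TUR = u_lab / u_ref
= 0.932 / 0.0017
= 548.2353

548.2353


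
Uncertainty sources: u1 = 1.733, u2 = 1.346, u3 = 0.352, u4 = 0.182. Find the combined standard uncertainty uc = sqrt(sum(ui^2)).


uc = sqrt(1.733^2 + 1.346^2 + 0.352^2 + 0.182^2)
uc = sqrt(4.972033)
uc = 2.2298

2.2298


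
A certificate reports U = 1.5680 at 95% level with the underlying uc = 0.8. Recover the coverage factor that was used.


k = U / uc
k = 1.5680 / 0.8
k = 1.96

1.96


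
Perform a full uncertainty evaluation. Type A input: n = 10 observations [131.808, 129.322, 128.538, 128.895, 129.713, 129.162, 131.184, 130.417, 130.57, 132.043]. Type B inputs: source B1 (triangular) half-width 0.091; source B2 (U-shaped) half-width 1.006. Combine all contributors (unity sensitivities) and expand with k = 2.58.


mean = (131.808 + 129.322 + 128.538 + 128.895 + 129.713 + 129.162 + 131.184 + 130.417 + 130.57 + 132.043) / 10 = 130.1652
s = sqrt(sum((x - mean)^2)/(n-1)) = 1.232577
u_A = s / sqrt(n) = 1.232577 / sqrt(10) = 0.38977507
u_B1 = 0.091 / sqrt(6) = 0.037150594
u_B2 = 1.006 / sqrt(2) = 0.71134942
uc = sqrt(0.38977507^2 + 0.037150594^2 + 0.71134942^2) = 0.81198693
U = k * uc = 2.58 * 0.81198693
U = 2.0949

2.0949


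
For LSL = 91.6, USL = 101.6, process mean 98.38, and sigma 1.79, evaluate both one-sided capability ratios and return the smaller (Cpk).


Cpu = (USL - mean) / (3*sigma) = (101.6 - 98.38) / (3*1.79) = 0.5996
Cpl = (mean - LSL) / (3*sigma) = (98.38 - 91.6) / (3*1.79) = 1.2626
Cpk = min(Cpu, Cpl) = 0.5996

0.5996


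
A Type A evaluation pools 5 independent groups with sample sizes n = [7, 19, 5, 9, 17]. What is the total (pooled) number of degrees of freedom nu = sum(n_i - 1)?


nu = sum_i (n_i - 1)
nu = ((7 - 1) + (19 - 1) + (5 - 1) + (9 - 1) + (17 - 1))
nu = 6 + 18 + 4 + 8 + 16
nu = 52

52


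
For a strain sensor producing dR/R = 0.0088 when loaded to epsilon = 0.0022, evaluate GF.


GF = (dR/R) / epsilon
= 0.0088 / 0.0022
= 4.0000

4.0000


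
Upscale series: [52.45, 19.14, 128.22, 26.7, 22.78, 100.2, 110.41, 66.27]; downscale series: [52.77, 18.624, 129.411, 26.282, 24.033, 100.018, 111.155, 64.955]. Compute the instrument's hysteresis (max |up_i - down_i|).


|52.45 - 52.77| = 0.3200
|19.14 - 18.624| = 0.5160
|128.22 - 129.411| = 1.1910
|26.7 - 26.282| = 0.4180
|22.78 - 24.033| = 1.2530
|100.2 - 100.018| = 0.1820
|110.41 - 111.155| = 0.7450
|66.27 - 64.955| = 1.3150
hysteresis = max(diffs) = 1.3150

1.3150


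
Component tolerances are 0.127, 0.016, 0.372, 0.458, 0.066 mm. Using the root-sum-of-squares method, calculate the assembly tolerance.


RSS = sqrt(0.127^2 + 0.016^2 + 0.372^2 + 0.458^2 + 0.066^2)
= sqrt(0.368889)
= 0.6074

0.6074


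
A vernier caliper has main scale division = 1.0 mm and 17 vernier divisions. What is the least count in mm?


LC = MSD / n_div
= 1.0 / 17
= 0.0588

0.0588


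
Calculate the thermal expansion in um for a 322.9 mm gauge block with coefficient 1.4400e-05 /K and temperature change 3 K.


dL = L * alpha * dT
= 322.9 * 1.4400e-05 * 3
= 0.0139493 mm
dL_um = 0.0139493 * 1000 = 13.9493 um

13.9493


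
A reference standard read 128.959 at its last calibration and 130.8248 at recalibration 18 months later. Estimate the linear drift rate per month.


rate = (v2 - v1) / months
= (130.8248 - 128.959) / 18
= 1.8658 / 18
= 0.1037

0.1037


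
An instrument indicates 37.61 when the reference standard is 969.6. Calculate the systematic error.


Systematic error = measured - true
= 37.61 - 969.6
= -931.9900

-931.9900


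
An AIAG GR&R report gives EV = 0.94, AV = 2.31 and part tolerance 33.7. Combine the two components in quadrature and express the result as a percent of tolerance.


GRR = sqrt(EV^2 + AV^2) = sqrt(0.94^2 + 2.31^2) = 2.4939326
%GRR = GRR / tol * 100 = 2.4939326 / 33.7 * 100
%GRR = 7.4004

7.4004


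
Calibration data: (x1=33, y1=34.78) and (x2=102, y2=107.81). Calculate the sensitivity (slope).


slope = (y2 - y1) / (x2 - x1)
= (107.81 - 34.78) / (102 - 33)
= 73.0300 / 69
= 1.0584

1.0584


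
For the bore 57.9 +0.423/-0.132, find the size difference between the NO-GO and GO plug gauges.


GO = nominal - lower_tol (smallest hole = maximum material condition)
GO = 57.9 - 0.132 = 57.768
NO-GO = nominal + upper_tol (largest hole = least material condition)
NO-GO = 57.9 + 0.423 = 58.323
spread = NO-GO - GO = 58.323 - 57.768 = 0.5550

0.5550


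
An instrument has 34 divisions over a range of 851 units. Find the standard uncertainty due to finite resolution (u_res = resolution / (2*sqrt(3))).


resolution = range / divisions
resolution = 851 / 34 = 25.029412
u_res = resolution / (2*sqrt(3))
u_res = 25.029412 / 3.4641016
u_res = 7.2254

7.2254


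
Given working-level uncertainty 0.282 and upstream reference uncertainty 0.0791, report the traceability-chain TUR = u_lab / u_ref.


TUR = u_lab / u_ref
= 0.282 / 0.0791
= 3.5651

3.5651


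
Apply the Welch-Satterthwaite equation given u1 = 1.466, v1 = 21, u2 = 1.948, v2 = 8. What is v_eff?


uc = sqrt(u1^2 + u2^2) = sqrt(1.466^2 + 1.948^2) = 2.4380033
v_eff = uc^4 / (u1^4/v1 + u2^4/v2)
= 2.4380033^4 / (1.466^4/21 + 1.948^4/8)
= 35.329473 / 2.0199186
v_eff = 17.4905

17.4905


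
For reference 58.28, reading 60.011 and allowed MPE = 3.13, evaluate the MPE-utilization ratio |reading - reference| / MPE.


e = indication - reference = 60.011 - 58.28 = 1.7310
|e| = 1.7310
ratio = |e| / MPE = 1.7310 / 3.13
ratio = 0.5530

0.5530


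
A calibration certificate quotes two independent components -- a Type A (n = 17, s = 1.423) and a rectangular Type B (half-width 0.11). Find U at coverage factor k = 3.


u_A = s / sqrt(n) = 1.423 / sqrt(17) = 0.34512819
u_B = half_width / sqrt(3) = 0.11 / sqrt(3) = 0.06350853
uc = sqrt(u_A^2 + u_B^2) = sqrt(0.34512819^2 + 0.06350853^2) = 0.35092278
U = k * uc = 3 * 0.35092278
U = 1.0528

1.0528


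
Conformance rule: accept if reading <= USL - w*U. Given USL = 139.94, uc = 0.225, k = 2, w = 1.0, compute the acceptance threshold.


U = k * uc = 2 * 0.225 = 0.45
guard band g = w * U = 1.0 * 0.45 = 0.45
AL = USL - g = 139.94 - 0.45
AL = 139.4900

139.4900


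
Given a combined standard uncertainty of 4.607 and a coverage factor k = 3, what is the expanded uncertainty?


U = k * uc
U = 3 * 4.607
U = 13.8210

13.8210


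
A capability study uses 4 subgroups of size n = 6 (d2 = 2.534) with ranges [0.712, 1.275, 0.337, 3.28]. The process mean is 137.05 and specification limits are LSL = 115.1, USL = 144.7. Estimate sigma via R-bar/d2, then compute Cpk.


R_bar = (0.712 + 1.275 + 0.337 + 3.28) / 4 = 1.401
sigma = R_bar / d2 = 1.401 / 2.534 = 0.55288082
Cp = (USL - LSL)/(6*sigma) = (144.7 - 115.1)/(6*0.55288082) = 8.9230
Cpu = (144.7 - 137.05)/(3*0.55288082) = 4.6122
Cpl = (137.05 - 115.1)/(3*0.55288082) = 13.2337
Cpk = min(Cpu, Cpl) = 4.6122

4.6122


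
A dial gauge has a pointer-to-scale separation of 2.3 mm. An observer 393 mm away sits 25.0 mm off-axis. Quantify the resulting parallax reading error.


error = h * offset / d
= 2.3 * 25.0 / 393
= 0.1463

0.1463


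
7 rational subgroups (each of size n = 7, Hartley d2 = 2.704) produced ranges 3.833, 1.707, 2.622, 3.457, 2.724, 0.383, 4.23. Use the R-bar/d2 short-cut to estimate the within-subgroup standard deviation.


R_bar = (3.833 + 1.707 + 2.622 + 3.457 + 2.724 + 0.383 + 4.23) / 7
R_bar = 18.956 / 7 = 2.708
sigma_hat = R_bar / d2 = 2.708 / 2.704 = 1.0015

1.0015


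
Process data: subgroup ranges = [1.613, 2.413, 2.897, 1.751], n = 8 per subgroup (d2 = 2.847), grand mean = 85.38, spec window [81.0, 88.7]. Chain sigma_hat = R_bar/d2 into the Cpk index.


R_bar = (1.613 + 2.413 + 2.897 + 1.751) / 4 = 2.1685
sigma = R_bar / d2 = 2.1685 / 2.847 = 0.76167896
Cp = (USL - LSL)/(6*sigma) = (88.7 - 81.0)/(6*0.76167896) = 1.6849
Cpu = (88.7 - 85.38)/(3*0.76167896) = 1.4529
Cpl = (85.38 - 81.0)/(3*0.76167896) = 1.9168
Cpk = min(Cpu, Cpl) = 1.4529

1.4529


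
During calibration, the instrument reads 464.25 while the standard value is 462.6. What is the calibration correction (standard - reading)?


Correction = standard - reading
= 462.6 - 464.25
= -1.6500

-1.6500


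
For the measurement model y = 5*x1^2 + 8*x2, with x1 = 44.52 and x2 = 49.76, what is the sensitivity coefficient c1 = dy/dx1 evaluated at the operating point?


y = 5*x1^2 + 8*x2
dy/dx1 = 2*5*x1
Evaluate at x1 = 44.52: c1 = 10 * 44.52
c1 = 445.2000

445.2000


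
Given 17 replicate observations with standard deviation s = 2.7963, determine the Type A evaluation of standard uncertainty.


u_A = s / sqrt(n)
u_A = 2.7963 / sqrt(17)
u_A = 2.7963 / 4.1231056
u_A = 0.6782

0.6782


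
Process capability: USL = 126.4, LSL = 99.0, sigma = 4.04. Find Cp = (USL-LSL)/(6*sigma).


Cp = (USL - LSL) / (6 * sigma)
= (126.4 - 99.0) / (6 * 4.04)
= 27.4000 / 24.2400
= 1.1304

1.1304


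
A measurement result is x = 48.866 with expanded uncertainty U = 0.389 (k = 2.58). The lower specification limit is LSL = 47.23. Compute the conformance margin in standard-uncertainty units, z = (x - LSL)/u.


u = U / k = 0.389 / 2.58 = 0.15077519
margin = |LSL - x| = |47.23 - 48.866| = 1.636
z = margin / u = 1.636 / 0.15077519
z = 10.8506

10.8506


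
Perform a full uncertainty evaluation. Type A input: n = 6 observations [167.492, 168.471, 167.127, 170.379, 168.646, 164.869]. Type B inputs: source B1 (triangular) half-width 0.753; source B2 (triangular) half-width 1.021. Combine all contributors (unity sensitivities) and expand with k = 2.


mean = (167.492 + 168.471 + 167.127 + 170.379 + 168.646 + 164.869) / 6 = 167.8306667
s = sqrt(sum((x - mean)^2)/(n-1)) = 1.8412012
u_A = s / sqrt(n) = 1.8412012 / sqrt(6) = 0.75166724
u_B1 = 0.753 / sqrt(6) = 0.30741096
u_B2 = 1.021 / sqrt(6) = 0.4168215
uc = sqrt(0.75166724^2 + 0.30741096^2 + 0.4168215^2) = 0.91282271
U = k * uc = 2 * 0.91282271
U = 1.8256

1.8256


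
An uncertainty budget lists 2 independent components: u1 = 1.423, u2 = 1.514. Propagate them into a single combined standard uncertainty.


uc = sqrt(1.423^2 + 1.514^2)
uc = sqrt(4.317125)
uc = 2.0778

2.0778


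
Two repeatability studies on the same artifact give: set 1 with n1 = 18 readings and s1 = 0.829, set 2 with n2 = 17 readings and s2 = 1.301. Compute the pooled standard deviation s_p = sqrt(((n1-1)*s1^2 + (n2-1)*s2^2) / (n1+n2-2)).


s_p = sqrt(((n1-1)*s1^2 + (n2-1)*s2^2) / (n1+n2-2))
numerator = (18-1)*0.829^2 + (17-1)*1.301^2 = 11.683097 + 27.081616 = 38.764713
denominator = 18 + 17 - 2 = 33
s_p^2 = 38.764713 / 33 = 1.1746883
s_p = sqrt(1.1746883) = 1.0838

1.0838


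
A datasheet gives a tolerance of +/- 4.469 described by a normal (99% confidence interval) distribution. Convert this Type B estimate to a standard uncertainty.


u_B = half_width / 2.576
u_B = 4.469 / 2.576
u_B = 1.7349

1.7349


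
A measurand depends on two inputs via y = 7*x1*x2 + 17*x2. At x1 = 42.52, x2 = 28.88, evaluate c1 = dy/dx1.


y = 7*x1*x2 + 17*x2
dy/dx1 = 7*x2
Evaluate at x2 = 28.88: c1 = 7 * 28.88
c1 = 202.1600

202.1600


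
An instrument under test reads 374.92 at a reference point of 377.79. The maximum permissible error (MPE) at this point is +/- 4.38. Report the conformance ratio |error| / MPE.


e = indication - reference = 374.92 - 377.79 = -2.8700
|e| = 2.8700
ratio = |e| / MPE = 2.8700 / 4.38
ratio = 0.6553

0.6553


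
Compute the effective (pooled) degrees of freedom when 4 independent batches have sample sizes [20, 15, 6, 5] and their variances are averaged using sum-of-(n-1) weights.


nu = sum_i (n_i - 1)
nu = ((20 - 1) + (15 - 1) + (6 - 1) + (5 - 1))
nu = 19 + 14 + 5 + 4
nu = 42

42


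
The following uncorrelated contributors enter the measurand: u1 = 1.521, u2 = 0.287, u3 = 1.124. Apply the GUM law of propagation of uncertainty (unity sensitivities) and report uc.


uc = sqrt(1.521^2 + 0.287^2 + 1.124^2)
uc = sqrt(3.659186)
uc = 1.9129

1.9129


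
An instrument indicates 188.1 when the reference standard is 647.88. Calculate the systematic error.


Systematic error = measured - true
= 188.1 - 647.88
= -459.7800

-459.7800


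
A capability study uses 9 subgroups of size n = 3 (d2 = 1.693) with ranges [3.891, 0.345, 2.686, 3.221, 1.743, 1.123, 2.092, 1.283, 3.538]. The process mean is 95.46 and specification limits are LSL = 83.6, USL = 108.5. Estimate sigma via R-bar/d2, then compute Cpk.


R_bar = (3.891 + 0.345 + 2.686 + 3.221 + 1.743 + 1.123 + 2.092 + 1.283 + 3.538) / 9 = 2.2135556
sigma = R_bar / d2 = 2.2135556 / 1.693 = 1.3074753
Cp = (USL - LSL)/(6*sigma) = (108.5 - 83.6)/(6*1.3074753) = 3.1741
Cpu = (108.5 - 95.46)/(3*1.3074753) = 3.3245
Cpl = (95.46 - 83.6)/(3*1.3074753) = 3.0236
Cpk = min(Cpu, Cpl) = 3.0236

3.0236


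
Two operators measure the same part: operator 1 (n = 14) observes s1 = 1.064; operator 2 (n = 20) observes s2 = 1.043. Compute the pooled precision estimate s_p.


s_p = sqrt(((n1-1)*s1^2 + (n2-1)*s2^2) / (n1+n2-2))
numerator = (14-1)*1.064^2 + (20-1)*1.043^2 = 14.717248 + 20.669131 = 35.386379
denominator = 14 + 20 - 2 = 32
s_p^2 = 35.386379 / 32 = 1.1058243
s_p = sqrt(1.1058243) = 1.0516

1.0516


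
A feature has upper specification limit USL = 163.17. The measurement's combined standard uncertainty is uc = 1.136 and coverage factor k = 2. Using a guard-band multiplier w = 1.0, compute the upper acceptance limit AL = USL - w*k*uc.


U = k * uc = 2 * 1.136 = 2.272
guard band g = w * U = 1.0 * 2.272 = 2.272
AL = USL - g = 163.17 - 2.272
AL = 160.8980

160.8980


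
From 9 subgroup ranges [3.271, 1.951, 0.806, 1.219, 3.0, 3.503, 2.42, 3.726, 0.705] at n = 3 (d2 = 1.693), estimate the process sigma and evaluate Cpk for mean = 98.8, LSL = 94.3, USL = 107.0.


R_bar = (3.271 + 1.951 + 0.806 + 1.219 + 3.0 + 3.503 + 2.42 + 3.726 + 0.705) / 9 = 2.289
sigma = R_bar / d2 = 2.289 / 1.693 = 1.3520378
Cp = (USL - LSL)/(6*sigma) = (107.0 - 94.3)/(6*1.3520378) = 1.5655
Cpu = (107.0 - 98.8)/(3*1.3520378) = 2.0216
Cpl = (98.8 - 94.3)/(3*1.3520378) = 1.1094
Cpk = min(Cpu, Cpl) = 1.1094

1.1094


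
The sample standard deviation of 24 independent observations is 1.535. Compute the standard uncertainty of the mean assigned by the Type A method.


u_A = s / sqrt(n)
u_A = 1.535 / sqrt(24)
u_A = 1.535 / 4.8989795
u_A = 0.3133

0.3133


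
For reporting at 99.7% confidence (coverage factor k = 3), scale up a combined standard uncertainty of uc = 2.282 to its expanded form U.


U = k * uc
U = 3 * 2.282
U = 6.8460

6.8460


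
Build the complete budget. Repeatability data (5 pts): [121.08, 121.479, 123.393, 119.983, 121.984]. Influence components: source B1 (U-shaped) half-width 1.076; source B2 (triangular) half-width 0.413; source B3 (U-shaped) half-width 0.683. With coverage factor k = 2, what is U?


mean = (121.08 + 121.479 + 123.393 + 119.983 + 121.984) / 5 = 121.5838
s = sqrt(sum((x - mean)^2)/(n-1)) = 1.2510718
u_A = s / sqrt(n) = 1.2510718 / sqrt(5) = 0.55949632
u_B1 = 1.076 / sqrt(2) = 0.7608469
u_B2 = 0.413 / sqrt(6) = 0.16860654
u_B3 = 0.683 / sqrt(2) = 0.48295393
uc = sqrt(0.55949632^2 + 0.7608469^2 + 0.16860654^2 + 0.48295393^2) = 1.0740562
U = k * uc = 2 * 1.0740562
U = 2.1481

2.1481


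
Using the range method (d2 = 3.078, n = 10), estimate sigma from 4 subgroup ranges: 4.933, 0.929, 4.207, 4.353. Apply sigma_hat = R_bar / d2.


R_bar = (4.933 + 0.929 + 4.207 + 4.353) / 4
R_bar = 14.422 / 4 = 3.6055
sigma_hat = R_bar / d2 = 3.6055 / 3.078 = 1.1714

1.1714


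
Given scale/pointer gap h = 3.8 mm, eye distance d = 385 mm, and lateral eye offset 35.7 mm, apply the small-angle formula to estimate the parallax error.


error = h * offset / d
= 3.8 * 35.7 / 385
= 0.3524

0.3524


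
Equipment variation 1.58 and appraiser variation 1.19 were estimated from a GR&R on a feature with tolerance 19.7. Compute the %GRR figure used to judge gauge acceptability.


GRR = sqrt(EV^2 + AV^2) = sqrt(1.58^2 + 1.19^2) = 1.978004
%GRR = GRR / tol * 100 = 1.978004 / 19.7 * 100
%GRR = 10.0406

10.0406


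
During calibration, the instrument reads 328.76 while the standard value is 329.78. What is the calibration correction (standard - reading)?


Correction = standard - reading
= 329.78 - 328.76
= 1.0200

1.0200


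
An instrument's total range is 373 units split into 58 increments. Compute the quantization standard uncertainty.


resolution = range / divisions
resolution = 373 / 58 = 6.4310345
u_res = resolution / (2*sqrt(3))
u_res = 6.4310345 / 3.4641016
u_res = 1.8565

1.8565


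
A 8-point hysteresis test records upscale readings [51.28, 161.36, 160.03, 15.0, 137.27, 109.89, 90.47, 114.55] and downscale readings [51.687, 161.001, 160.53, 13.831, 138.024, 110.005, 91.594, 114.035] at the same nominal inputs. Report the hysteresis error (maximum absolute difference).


|51.28 - 51.687| = 0.4070
|161.36 - 161.001| = 0.3590
|160.03 - 160.53| = 0.5000
|15.0 - 13.831| = 1.1690
|137.27 - 138.024| = 0.7540
|109.89 - 110.005| = 0.1150
|90.47 - 91.594| = 1.1240
|114.55 - 114.035| = 0.5150
hysteresis = max(diffs) = 1.1690

1.1690


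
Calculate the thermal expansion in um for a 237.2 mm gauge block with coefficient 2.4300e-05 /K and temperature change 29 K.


dL = L * alpha * dT
= 237.2 * 2.4300e-05 * 29
= 0.1671548 mm
dL_um = 0.1671548 * 1000 = 167.1548 um

167.1548


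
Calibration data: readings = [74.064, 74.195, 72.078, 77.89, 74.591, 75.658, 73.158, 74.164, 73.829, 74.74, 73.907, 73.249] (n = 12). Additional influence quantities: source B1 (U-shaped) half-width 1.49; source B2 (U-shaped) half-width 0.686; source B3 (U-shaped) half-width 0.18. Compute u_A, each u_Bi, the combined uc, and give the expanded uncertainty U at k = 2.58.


mean = (74.064 + 74.195 + 72.078 + 77.89 + 74.591 + 75.658 + 73.158 + 74.164 + 73.829 + 74.74 + 73.907 + 73.249) / 12 = 74.29358333
s = sqrt(sum((x - mean)^2)/(n-1)) = 1.4402527
u_A = s / sqrt(n) = 1.4402527 / sqrt(12) = 0.41576514
u_B1 = 1.49 / sqrt(2) = 1.0535891
u_B2 = 0.686 / sqrt(2) = 0.48507525
u_B3 = 0.18 / sqrt(2) = 0.12727922
uc = sqrt(0.41576514^2 + 1.0535891^2 + 0.48507525^2 + 0.12727922^2) = 1.2387125
U = k * uc = 2.58 * 1.2387125
U = 3.1959

3.1959


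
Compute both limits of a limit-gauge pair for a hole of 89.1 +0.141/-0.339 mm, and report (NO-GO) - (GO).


GO = nominal - lower_tol (smallest hole = maximum material condition)
GO = 89.1 - 0.339 = 88.761
NO-GO = nominal + upper_tol (largest hole = least material condition)
NO-GO = 89.1 + 0.141 = 89.241
spread = NO-GO - GO = 89.241 - 88.761 = 0.4800

0.4800


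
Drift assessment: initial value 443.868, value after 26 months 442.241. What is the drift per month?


rate = (v2 - v1) / months
= (442.241 - 443.868) / 26
= -1.6270 / 26
= -0.0626

-0.0626


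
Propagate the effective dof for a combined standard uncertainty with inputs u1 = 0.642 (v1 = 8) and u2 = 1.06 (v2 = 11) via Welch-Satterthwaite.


uc = sqrt(u1^2 + u2^2) = sqrt(0.642^2 + 1.06^2) = 1.2392595
v_eff = uc^4 / (u1^4/v1 + u2^4/v2)
= 1.2392595^4 / (0.642^4/8 + 1.06^4/11)
= 2.3585714 / 0.13600553
v_eff = 17.3417

17.3417


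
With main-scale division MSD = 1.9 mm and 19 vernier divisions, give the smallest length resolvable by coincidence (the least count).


LC = MSD / n_div
= 1.9 / 19
= 0.1000

0.1000


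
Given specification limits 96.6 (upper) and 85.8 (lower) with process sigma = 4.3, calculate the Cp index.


Cp = (USL - LSL) / (6 * sigma)
= (96.6 - 85.8) / (6 * 4.3)
= 10.8000 / 25.8000
= 0.4186

0.4186


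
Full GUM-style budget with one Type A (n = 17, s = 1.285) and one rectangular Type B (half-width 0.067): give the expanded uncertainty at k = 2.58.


u_A = s / sqrt(n) = 1.285 / sqrt(17) = 0.31165828
u_B = half_width / sqrt(3) = 0.067 / sqrt(3) = 0.038682468
uc = sqrt(u_A^2 + u_B^2) = sqrt(0.31165828^2 + 0.038682468^2) = 0.3140497
U = k * uc = 2.58 * 0.3140497
U = 0.8102

0.8102


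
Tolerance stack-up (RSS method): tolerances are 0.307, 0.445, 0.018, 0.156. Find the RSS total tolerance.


RSS = sqrt(0.307^2 + 0.445^2 + 0.018^2 + 0.156^2)
= sqrt(0.316934)
= 0.5630

0.5630


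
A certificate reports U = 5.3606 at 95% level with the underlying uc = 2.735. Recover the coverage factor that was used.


k = U / uc
k = 5.3606 / 2.735
k = 1.96

1.96


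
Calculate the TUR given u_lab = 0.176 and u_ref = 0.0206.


TUR = u_lab / u_ref
= 0.176 / 0.0206
= 8.5437

8.5437


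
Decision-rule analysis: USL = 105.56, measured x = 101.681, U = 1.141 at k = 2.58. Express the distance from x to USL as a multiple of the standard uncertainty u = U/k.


u = U / k = 1.141 / 2.58 = 0.44224806
margin = |USL - x| = |105.56 - 101.681| = 3.879
z = margin / u = 3.879 / 0.44224806
z = 8.7711

8.7711


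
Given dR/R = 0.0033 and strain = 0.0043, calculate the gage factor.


GF = (dR/R) / epsilon
= 0.0033 / 0.0043
= 0.7674

0.7674


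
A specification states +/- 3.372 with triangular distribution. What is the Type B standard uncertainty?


u_B = half_width / sqrt(6)
u_B = 3.372 / 2.4494897
u_B = 1.3766

1.3766


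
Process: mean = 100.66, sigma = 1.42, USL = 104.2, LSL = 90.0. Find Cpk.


Cpu = (USL - mean) / (3*sigma) = (104.2 - 100.66) / (3*1.42) = 0.8310
Cpl = (mean - LSL) / (3*sigma) = (100.66 - 90.0) / (3*1.42) = 2.5023
Cpk = min(Cpu, Cpl) = 0.8310

0.8310


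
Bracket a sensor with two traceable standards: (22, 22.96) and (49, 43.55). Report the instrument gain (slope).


slope = (y2 - y1) / (x2 - x1)
= (43.55 - 22.96) / (49 - 22)
= 20.5900 / 27
= 0.7626

0.7626


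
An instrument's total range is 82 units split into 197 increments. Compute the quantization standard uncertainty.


resolution = range / divisions
resolution = 82 / 197 = 0.41624365
u_res = resolution / (2*sqrt(3))
u_res = 0.41624365 / 3.4641016
u_res = 0.1202

0.1202


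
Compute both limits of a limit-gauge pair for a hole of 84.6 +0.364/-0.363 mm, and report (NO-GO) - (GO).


GO = nominal - lower_tol (smallest hole = maximum material condition)
GO = 84.6 - 0.363 = 84.237
NO-GO = nominal + upper_tol (largest hole = least material condition)
NO-GO = 84.6 + 0.364 = 84.964
spread = NO-GO - GO = 84.964 - 84.237 = 0.7270

0.7270


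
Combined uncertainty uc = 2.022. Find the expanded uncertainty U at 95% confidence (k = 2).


U = k * uc
U = 2 * 2.022
U = 4.0440

4.0440


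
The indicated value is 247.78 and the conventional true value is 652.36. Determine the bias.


Systematic error = measured - true
= 247.78 - 652.36
= -404.5800

-404.5800


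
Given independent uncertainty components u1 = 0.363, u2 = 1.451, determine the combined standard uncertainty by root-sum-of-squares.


uc = sqrt(0.363^2 + 1.451^2)
uc = sqrt(2.23717)
uc = 1.4957

1.4957


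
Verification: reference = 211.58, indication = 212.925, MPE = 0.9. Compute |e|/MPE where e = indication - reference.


e = indication - reference = 212.925 - 211.58 = 1.3450
|e| = 1.3450
ratio = |e| / MPE = 1.3450 / 0.9
ratio = 1.4944

1.4944


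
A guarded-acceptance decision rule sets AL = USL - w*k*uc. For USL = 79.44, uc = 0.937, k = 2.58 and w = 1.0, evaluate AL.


U = k * uc = 2.58 * 0.937 = 2.41746
guard band g = w * U = 1.0 * 2.41746 = 2.41746
AL = USL - g = 79.44 - 2.41746
AL = 77.0225

77.0225


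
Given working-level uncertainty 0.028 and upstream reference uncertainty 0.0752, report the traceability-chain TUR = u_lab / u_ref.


TUR = u_lab / u_ref
= 0.028 / 0.0752
= 0.3723

0.3723


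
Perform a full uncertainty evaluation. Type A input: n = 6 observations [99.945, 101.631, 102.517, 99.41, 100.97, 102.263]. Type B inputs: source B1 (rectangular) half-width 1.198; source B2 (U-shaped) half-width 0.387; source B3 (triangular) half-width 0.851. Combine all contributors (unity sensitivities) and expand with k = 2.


mean = (99.945 + 101.631 + 102.517 + 99.41 + 100.97 + 102.263) / 6 = 101.1226667
s = sqrt(sum((x - mean)^2)/(n-1)) = 1.252706
u_A = s / sqrt(n) = 1.252706 / sqrt(6) = 0.51141508
u_B1 = 1.198 / sqrt(3) = 0.69166562
u_B2 = 0.387 / sqrt(2) = 0.27365032
u_B3 = 0.851 / sqrt(6) = 0.3474193
uc = sqrt(0.51141508^2 + 0.69166562^2 + 0.27365032^2 + 0.3474193^2) = 0.96722871
U = k * uc = 2 * 0.96722871
U = 1.9345

1.9345


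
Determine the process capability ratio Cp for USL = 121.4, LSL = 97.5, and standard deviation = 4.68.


Cp = (USL - LSL) / (6 * sigma)
= (121.4 - 97.5) / (6 * 4.68)
= 23.9000 / 28.0800
= 0.8511

0.8511


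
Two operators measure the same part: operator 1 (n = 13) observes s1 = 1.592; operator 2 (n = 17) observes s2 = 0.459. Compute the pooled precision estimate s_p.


s_p = sqrt(((n1-1)*s1^2 + (n2-1)*s2^2) / (n1+n2-2))
numerator = (13-1)*1.592^2 + (17-1)*0.459^2 = 30.413568 + 3.370896 = 33.784464
denominator = 13 + 17 - 2 = 28
s_p^2 = 33.784464 / 28 = 1.206588
s_p = sqrt(1.206588) = 1.0984

1.0984


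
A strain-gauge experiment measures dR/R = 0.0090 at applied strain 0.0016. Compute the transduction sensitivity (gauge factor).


GF = (dR/R) / epsilon
= 0.0090 / 0.0016
= 5.6250

5.6250


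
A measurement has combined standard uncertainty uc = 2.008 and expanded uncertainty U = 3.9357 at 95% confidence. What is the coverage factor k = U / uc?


k = U / uc
k = 3.9357 / 2.008
k = 1.96

1.96


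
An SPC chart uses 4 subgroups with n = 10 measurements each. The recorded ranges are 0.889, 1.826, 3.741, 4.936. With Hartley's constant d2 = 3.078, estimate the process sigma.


R_bar = (0.889 + 1.826 + 3.741 + 4.936) / 4
R_bar = 11.392 / 4 = 2.848
sigma_hat = R_bar / d2 = 2.848 / 3.078 = 0.9253

0.9253


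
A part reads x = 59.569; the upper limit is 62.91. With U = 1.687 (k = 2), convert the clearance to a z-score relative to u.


u = U / k = 1.687 / 2 = 0.8435
margin = |USL - x| = |62.91 - 59.569| = 3.341
z = margin / u = 3.341 / 0.8435
z = 3.9609

3.9609


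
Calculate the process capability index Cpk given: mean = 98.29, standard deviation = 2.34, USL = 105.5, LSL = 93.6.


Cpu = (USL - mean) / (3*sigma) = (105.5 - 98.29) / (3*2.34) = 1.0271
Cpl = (mean - LSL) / (3*sigma) = (98.29 - 93.6) / (3*2.34) = 0.6681
Cpk = min(Cpu, Cpl) = 0.6681

0.6681


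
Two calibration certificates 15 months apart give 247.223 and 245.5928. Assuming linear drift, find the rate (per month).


rate = (v2 - v1) / months
= (245.5928 - 247.223) / 15
= -1.6302 / 15
= -0.1087

-0.1087


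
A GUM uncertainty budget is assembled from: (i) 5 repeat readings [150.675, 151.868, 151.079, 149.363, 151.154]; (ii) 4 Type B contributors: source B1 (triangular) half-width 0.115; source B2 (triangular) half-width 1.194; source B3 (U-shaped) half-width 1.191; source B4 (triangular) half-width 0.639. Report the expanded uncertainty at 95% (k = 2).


mean = (150.675 + 151.868 + 151.079 + 149.363 + 151.154) / 5 = 150.8278
s = sqrt(sum((x - mean)^2)/(n-1)) = 0.92473115
u_A = s / sqrt(n) = 0.92473115 / sqrt(5) = 0.41355234
u_B1 = 0.115 / sqrt(6) = 0.046948553
u_B2 = 1.194 / sqrt(6) = 0.48744846
u_B3 = 1.191 / sqrt(2) = 0.84216418
u_B4 = 0.639 / sqrt(6) = 0.26087066
uc = sqrt(0.41355234^2 + 0.046948553^2 + 0.48744846^2 + 0.84216418^2 + 0.26087066^2) = 1.0900136
U = k * uc = 2 * 1.0900136
U = 2.1800

2.1800
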